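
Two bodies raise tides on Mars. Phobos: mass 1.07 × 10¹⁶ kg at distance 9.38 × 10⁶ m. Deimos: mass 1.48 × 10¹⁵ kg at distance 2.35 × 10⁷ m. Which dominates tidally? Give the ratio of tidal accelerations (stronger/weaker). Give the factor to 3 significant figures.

Tidal stretch scales as M/d³; compute that for each body.
Phobos: (1.07 × 10¹⁶) / (9.38 × 10⁶)³ = 1.297 × 10⁻⁵
Deimos: (1.48 × 10¹⁵) / (2.35 × 10⁷)³ = 1.140 × 10⁻⁷
Ratio (larger/smaller) = 114

Phobos, by a factor of ≈ 114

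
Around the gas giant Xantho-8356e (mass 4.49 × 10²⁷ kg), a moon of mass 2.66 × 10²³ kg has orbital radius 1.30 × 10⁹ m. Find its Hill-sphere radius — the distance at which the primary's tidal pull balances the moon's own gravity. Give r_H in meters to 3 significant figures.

3.51 × 10⁷ m

r_H ≈ a (m/3M)^(1/3)
    = (1.30 × 10⁹) × (2.66 × 10²³ / (3 × 4.49 × 10²⁷))^(1/3)
    = 3.51 × 10⁷ m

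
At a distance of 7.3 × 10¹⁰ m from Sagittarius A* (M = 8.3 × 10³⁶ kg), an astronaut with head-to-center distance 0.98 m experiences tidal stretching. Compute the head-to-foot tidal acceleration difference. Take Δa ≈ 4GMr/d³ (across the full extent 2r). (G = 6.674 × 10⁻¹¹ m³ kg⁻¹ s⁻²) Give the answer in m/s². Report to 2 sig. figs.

5.6 × 10⁻⁶ m/s²

Δa = 4GMr/d³
   = 4 × (6.674 × 10⁻¹¹) × (8.3 × 10³⁶) × (0.98) / (7.3 × 10¹⁰)³
   = 5.6 × 10⁻⁶ m/s²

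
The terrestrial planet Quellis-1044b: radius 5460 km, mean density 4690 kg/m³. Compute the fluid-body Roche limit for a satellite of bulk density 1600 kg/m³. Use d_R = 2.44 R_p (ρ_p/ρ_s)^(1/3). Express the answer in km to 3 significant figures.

19100 km

d_R = 2.44 × 5460 km × (4690/1600)^(1/3)
    = 19100 km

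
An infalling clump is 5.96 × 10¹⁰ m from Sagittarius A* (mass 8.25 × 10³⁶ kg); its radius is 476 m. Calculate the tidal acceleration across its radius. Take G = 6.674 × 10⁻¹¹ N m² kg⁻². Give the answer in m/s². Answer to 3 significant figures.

2.48 × 10⁻³ m/s²

Δa = 2GMr/d³
   = 2 × (6.674 × 10⁻¹¹) × (8.25 × 10³⁶) × (476) / (5.96 × 10¹⁰)³
   = 2.48 × 10⁻³ m/s²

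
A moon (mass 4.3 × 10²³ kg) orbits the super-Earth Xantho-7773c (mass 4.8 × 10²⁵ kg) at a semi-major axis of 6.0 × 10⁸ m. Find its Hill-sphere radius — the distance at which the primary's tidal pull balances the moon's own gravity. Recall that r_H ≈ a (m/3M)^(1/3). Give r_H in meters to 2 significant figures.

8.6 × 10⁷ m

r_H ≈ a (m/3M)^(1/3)
    = (6.0 × 10⁸) × (4.3 × 10²³ / (3 × 4.8 × 10²⁵))^(1/3)
    = 8.6 × 10⁷ m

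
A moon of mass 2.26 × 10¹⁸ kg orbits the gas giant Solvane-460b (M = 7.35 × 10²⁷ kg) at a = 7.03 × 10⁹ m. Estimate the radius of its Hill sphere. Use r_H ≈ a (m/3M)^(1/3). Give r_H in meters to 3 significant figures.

3.29 × 10⁶ m

r_H ≈ a (m/3M)^(1/3)
    = (7.03 × 10⁹) × (2.26 × 10¹⁸ / (3 × 7.35 × 10²⁷))^(1/3)
    = 3.29 × 10⁶ m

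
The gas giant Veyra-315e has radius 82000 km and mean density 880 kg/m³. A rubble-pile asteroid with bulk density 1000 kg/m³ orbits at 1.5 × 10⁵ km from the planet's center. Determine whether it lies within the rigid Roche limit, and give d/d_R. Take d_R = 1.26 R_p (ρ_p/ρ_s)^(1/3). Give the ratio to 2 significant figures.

d_R = 1.26 × (82000 km) × (880/1000)^(1/3) = 99010 km
d/d_R = (1.5 × 10⁵) / (99010) = 1.5
Since d/d_R > 1, the body is outside the Roche limit.

outside; d/d_R ≈ 1.5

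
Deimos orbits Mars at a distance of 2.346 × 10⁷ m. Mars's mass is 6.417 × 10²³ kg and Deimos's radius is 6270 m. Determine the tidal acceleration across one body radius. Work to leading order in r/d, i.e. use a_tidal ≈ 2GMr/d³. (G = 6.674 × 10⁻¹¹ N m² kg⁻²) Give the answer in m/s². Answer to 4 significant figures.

4.159 × 10⁻⁵ m/s²

Since r ≪ d, expand the inverse-square field across one radius to get the leading 2GMr/d³ term.
Δa = 2GMr/d³
   = 2 × (6.674 × 10⁻¹¹) × (6.417 × 10²³) × (6270) / (2.346 × 10⁷)³
   = 4.159 × 10⁻⁵ m/s²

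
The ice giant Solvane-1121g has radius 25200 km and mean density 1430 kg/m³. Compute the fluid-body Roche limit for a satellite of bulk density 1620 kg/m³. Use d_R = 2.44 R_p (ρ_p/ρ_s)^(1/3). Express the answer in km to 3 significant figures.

59000 km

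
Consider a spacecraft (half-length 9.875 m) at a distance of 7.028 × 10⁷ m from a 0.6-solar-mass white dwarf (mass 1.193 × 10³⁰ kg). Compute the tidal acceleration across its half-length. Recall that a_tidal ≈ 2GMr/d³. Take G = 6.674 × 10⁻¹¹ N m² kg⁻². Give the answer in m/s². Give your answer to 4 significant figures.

Δg = 2GMr/d³
   = 2 × (6.674 × 10⁻¹¹) × (1.193 × 10³⁰) × (9.875) / (7.028 × 10⁷)³
   = 4.530 × 10⁻³ m/s²

4.530 × 10⁻³ m/s²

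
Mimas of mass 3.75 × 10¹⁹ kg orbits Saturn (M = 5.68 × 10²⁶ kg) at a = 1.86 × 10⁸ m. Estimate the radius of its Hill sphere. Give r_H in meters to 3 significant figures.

5.21 × 10⁵ m

r_H ≈ a (m/3M)^(1/3)
    = (1.86 × 10⁸) × (3.75 × 10¹⁹ / (3 × 5.68 × 10²⁶))^(1/3)
    = 5.21 × 10⁵ m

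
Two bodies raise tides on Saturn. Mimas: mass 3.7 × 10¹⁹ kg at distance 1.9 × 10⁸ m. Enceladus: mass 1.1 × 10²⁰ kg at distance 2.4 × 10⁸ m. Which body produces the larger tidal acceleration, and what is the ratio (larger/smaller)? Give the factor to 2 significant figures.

Tidal acceleration ∝ M/d³, so compare M/d³ for each.
Mimas: (3.7 × 10¹⁹) / (1.9 × 10⁸)³ = 5.394 × 10⁻⁶
Enceladus: (1.1 × 10²⁰) / (2.4 × 10⁸)³ = 7.957 × 10⁻⁶
Ratio (larger/smaller) = 1.5

Enceladus, by a factor of ≈ 1.5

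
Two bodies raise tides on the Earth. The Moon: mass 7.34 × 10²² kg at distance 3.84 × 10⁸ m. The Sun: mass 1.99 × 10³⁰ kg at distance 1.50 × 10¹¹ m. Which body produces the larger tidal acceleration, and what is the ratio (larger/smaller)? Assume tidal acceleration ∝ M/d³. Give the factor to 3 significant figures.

The tide-raising term goes as M/d³ (the gradient of a 1/d² field).
The Moon: (7.34 × 10²²) / (3.84 × 10⁸)³ = 1.296 × 10⁻³
The Sun: (1.99 × 10³⁰) / (1.50 × 10¹¹)³ = 5.896 × 10⁻⁴
Ratio (larger/smaller) = 2.20

The Moon, by a factor of ≈ 2.20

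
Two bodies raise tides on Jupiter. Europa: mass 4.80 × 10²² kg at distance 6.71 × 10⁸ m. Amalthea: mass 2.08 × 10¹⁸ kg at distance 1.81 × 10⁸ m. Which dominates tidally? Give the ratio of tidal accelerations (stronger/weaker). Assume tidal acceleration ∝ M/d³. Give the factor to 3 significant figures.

Compare M/d³ for the two perturbers:
Europa: (4.80 × 10²²) / (6.71 × 10⁸)³ = 1.589 × 10⁻⁴
Amalthea: (2.08 × 10¹⁸) / (1.81 × 10⁸)³ = 3.508 × 10⁻⁷
Ratio (larger/smaller) = 453

Europa, by a factor of ≈ 453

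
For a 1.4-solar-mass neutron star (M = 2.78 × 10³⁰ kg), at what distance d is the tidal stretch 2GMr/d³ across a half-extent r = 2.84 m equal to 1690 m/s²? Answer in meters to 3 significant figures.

8.54 × 10⁵ m

2GMr/d³ = a_tidal  ⇒  d = (2GMr / a_tidal)^(1/3)
d = (2 × 6.674×10⁻¹¹ × (2.78 × 10³⁰) × (2.84) / (1690))^(1/3)
  = 8.54 × 10⁵ m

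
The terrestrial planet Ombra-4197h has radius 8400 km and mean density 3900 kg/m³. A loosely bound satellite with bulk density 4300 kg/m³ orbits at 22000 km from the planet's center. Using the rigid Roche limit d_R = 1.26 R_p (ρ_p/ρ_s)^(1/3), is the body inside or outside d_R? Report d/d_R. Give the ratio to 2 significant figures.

d_R = 1.26 × (8400 km) × (3900/4300)^(1/3) = 10250 km
d/d_R = (22000) / (10250) = 2.1
Since d/d_R > 1, the body is outside the Roche limit.

outside; d/d_R ≈ 2.1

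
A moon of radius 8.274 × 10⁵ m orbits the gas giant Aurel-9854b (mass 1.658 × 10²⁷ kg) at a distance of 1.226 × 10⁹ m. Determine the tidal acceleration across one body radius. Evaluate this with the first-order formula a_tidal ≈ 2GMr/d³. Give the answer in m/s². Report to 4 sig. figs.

The tidal stretch is the gradient of GM/d² times the body's extent r, hence the 1/d³ dependence.
Δa = 2GMr/d³
   = 2 × (6.674 × 10⁻¹¹) × (1.658 × 10²⁷) × (8.274 × 10⁵) / (1.226 × 10⁹)³
   = 9.937 × 10⁻⁵ m/s²

9.937 × 10⁻⁵ m/s²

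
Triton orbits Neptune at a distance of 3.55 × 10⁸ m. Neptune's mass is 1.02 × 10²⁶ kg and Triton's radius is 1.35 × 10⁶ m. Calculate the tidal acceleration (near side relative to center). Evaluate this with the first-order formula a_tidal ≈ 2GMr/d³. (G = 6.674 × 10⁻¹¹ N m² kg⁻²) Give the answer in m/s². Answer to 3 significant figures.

Δa = 2GMr/d³
   = 2 × (6.674 × 10⁻¹¹) × (1.02 × 10²⁶) × (1.35 × 10⁶) / (3.55 × 10⁸)³
   = 4.11 × 10⁻⁴ m/s²

4.11 × 10⁻⁴ m/s²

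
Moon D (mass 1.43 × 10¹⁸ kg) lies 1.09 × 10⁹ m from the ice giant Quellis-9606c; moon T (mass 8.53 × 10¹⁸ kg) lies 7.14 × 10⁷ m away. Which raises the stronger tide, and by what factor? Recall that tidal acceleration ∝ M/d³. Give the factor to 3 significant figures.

Compare M/d³ for the two perturbers:
Moon D: (1.43 × 10¹⁸) / (1.09 × 10⁹)³ = 1.104 × 10⁻⁹
Moon T: (8.53 × 10¹⁸) / (7.14 × 10⁷)³ = 2.343 × 10⁻⁵
Ratio (larger/smaller) = 21200

Moon T, by a factor of ≈ 21200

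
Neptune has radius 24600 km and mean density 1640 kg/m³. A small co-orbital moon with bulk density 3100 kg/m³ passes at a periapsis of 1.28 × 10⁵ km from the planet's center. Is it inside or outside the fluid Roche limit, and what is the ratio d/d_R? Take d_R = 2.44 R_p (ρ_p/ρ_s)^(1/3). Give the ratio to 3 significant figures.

d_R = 2.44 × (24600 km) × (1640/3100)^(1/3) = 48550 km
d/d_R = (1.28 × 10⁵) / (48550) = 2.64
Since d/d_R > 1, the body is outside the Roche limit.

outside; d/d_R ≈ 2.64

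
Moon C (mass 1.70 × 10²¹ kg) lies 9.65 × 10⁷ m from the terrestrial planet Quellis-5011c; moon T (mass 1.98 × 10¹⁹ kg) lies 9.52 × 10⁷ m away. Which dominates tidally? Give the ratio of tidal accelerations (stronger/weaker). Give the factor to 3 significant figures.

Compare M/d³ for the two perturbers:
Moon C: (1.70 × 10²¹) / (9.65 × 10⁷)³ = 1.892 × 10⁻³
Moon T: (1.98 × 10¹⁹) / (9.52 × 10⁷)³ = 2.295 × 10⁻⁵
Ratio (larger/smaller) = 82.4

Moon C, by a factor of ≈ 82.4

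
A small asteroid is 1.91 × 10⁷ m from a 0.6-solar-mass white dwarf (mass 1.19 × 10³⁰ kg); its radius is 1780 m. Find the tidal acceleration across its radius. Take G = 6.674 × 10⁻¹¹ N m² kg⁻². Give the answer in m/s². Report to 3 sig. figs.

4.06 × 10¹ m/s²

Δg = 2GMr/d³
   = 2 × (6.674 × 10⁻¹¹) × (1.19 × 10³⁰) × (1780) / (1.91 × 10⁷)³
   = 4.06 × 10¹ m/s²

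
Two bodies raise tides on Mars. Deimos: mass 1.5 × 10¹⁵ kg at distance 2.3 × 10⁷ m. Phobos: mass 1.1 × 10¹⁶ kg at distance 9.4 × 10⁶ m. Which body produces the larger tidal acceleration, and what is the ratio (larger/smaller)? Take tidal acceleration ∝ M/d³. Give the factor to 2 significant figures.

Compare M/d³ for the two perturbers:
Deimos: (1.5 × 10¹⁵) / (2.3 × 10⁷)³ = 1.233 × 10⁻⁷
Phobos: (1.1 × 10¹⁶) / (9.4 × 10⁶)³ = 1.324 × 10⁻⁵
Ratio (larger/smaller) = 110

Phobos, by a factor of ≈ 110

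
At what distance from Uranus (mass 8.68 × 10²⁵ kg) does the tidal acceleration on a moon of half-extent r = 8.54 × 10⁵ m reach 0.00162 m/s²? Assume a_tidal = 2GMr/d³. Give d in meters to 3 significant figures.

2GMr/d³ = a_tidal  ⇒  d = (2GMr / a_tidal)^(1/3)
d = (2 × 6.674×10⁻¹¹ × (8.68 × 10²⁵) × (8.54 × 10⁵) / (0.00162))^(1/3)
  = 1.83 × 10⁸ m

1.83 × 10⁸ m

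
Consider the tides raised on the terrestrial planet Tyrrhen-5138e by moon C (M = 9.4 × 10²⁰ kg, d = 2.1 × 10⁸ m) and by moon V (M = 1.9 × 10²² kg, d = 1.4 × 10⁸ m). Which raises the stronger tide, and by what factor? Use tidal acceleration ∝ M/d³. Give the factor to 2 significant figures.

Moon V, by a factor of ≈ 68

The tide-raising term goes as M/d³ (the gradient of a 1/d² field).
Moon C: (9.4 × 10²⁰) / (2.1 × 10⁸)³ = 1.015 × 10⁻⁴
Moon V: (1.9 × 10²²) / (1.4 × 10⁸)³ = 6.924 × 10⁻³
Ratio (larger/smaller) = 68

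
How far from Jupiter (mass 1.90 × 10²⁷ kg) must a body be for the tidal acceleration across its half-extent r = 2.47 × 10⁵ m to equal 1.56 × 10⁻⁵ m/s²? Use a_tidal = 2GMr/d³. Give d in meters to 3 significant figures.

1.59 × 10⁹ m

2GMr/d³ = a_tidal  ⇒  d = (2GMr / a_tidal)^(1/3)
d = (2 × 6.674×10⁻¹¹ × (1.90 × 10²⁷) × (2.47 × 10⁵) / (1.56 × 10⁻⁵))^(1/3)
  = 1.59 × 10⁹ m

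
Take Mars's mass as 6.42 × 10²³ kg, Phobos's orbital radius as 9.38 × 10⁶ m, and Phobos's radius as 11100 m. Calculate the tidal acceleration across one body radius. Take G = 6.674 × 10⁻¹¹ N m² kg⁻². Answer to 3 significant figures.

1.15 × 10⁻³ m/s²

Differencing GM/(d−r)² and GM/d² to first order in r/d gives 2GMr/d³.
a_tidal = 2GMr/d³
        = 2 × (6.674 × 10⁻¹¹) × (6.42 × 10²³) × (11100) / (9.38 × 10⁶)³
        = 1.15 × 10⁻³ m/s²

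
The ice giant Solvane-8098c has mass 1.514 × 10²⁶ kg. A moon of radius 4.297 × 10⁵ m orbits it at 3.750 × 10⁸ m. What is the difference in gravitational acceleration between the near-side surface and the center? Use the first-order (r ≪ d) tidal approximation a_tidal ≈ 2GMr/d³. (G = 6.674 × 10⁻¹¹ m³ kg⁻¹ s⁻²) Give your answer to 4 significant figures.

1.647 × 10⁻⁴ m/s²

Δg = 2GMr/d³
   = 2 × (6.674 × 10⁻¹¹) × (1.514 × 10²⁶) × (4.297 × 10⁵) / (3.750 × 10⁸)³
   = 1.647 × 10⁻⁴ m/s²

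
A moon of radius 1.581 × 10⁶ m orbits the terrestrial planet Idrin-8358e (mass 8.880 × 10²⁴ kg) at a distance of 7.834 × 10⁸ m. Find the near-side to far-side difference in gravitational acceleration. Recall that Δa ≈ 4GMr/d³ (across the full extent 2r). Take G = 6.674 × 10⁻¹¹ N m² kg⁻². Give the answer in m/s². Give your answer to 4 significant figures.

a_tidal = 4GMr/d³
        = 4 × (6.674 × 10⁻¹¹) × (8.880 × 10²⁴) × (1.581 × 10⁶) / (7.834 × 10⁸)³
        = 7.795 × 10⁻⁶ m/s²

7.795 × 10⁻⁶ m/s²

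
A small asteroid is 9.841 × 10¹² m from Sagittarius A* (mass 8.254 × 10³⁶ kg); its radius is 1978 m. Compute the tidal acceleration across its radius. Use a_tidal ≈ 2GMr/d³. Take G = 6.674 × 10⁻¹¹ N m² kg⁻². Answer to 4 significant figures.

2.287 × 10⁻⁹ m/s²

a_tidal = 2GMr/d³
        = 2 × (6.674 × 10⁻¹¹) × (8.254 × 10³⁶) × (1978) / (9.841 × 10¹²)³
        = 2.287 × 10⁻⁹ m/s²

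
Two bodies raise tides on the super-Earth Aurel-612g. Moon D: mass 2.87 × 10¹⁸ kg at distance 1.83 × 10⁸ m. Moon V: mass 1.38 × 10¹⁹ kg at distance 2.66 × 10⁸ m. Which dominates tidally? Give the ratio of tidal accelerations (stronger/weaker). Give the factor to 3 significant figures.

Tidal acceleration ∝ M/d³, so compare M/d³ for each.
Moon D: (2.87 × 10¹⁸) / (1.83 × 10⁸)³ = 4.683 × 10⁻⁷
Moon V: (1.38 × 10¹⁹) / (2.66 × 10⁸)³ = 7.332 × 10⁻⁷
Ratio (larger/smaller) = 1.57

Moon V, by a factor of ≈ 1.57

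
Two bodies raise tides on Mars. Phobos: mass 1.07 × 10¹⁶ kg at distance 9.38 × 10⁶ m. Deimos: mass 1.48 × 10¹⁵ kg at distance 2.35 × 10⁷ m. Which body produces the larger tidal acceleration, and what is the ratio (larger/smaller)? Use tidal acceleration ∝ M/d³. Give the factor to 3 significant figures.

Phobos, by a factor of ≈ 114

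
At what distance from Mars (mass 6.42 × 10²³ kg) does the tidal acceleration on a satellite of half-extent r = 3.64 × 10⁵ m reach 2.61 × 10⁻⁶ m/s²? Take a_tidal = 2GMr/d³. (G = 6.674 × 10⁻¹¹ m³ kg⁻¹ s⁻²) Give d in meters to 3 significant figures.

2GMr/d³ = a_tidal  ⇒  d = (2GMr / a_tidal)^(1/3)
d = (2 × 6.674×10⁻¹¹ × (6.42 × 10²³) × (3.64 × 10⁵) / (2.61 × 10⁻⁶))^(1/3)
  = 2.29 × 10⁸ m

2.29 × 10⁸ m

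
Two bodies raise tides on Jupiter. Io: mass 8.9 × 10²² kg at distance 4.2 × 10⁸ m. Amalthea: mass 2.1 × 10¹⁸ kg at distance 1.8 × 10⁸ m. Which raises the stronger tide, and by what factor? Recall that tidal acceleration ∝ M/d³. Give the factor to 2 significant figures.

Tidal acceleration ∝ M/d³, so compare M/d³ for each.
Io: (8.9 × 10²²) / (4.2 × 10⁸)³ = 1.201 × 10⁻³
Amalthea: (2.1 × 10¹⁸) / (1.8 × 10⁸)³ = 3.601 × 10⁻⁷
Ratio (larger/smaller) = 3300

Io, by a factor of ≈ 3300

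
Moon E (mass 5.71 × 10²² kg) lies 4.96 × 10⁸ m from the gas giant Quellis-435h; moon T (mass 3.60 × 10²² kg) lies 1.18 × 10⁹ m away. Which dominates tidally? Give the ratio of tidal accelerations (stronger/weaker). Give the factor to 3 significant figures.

Moon E, by a factor of ≈ 21.4

Compare M/d³ for the two perturbers:
Moon E: (5.71 × 10²²) / (4.96 × 10⁸)³ = 4.679 × 10⁻⁴
Moon T: (3.60 × 10²²) / (1.18 × 10⁹)³ = 2.191 × 10⁻⁵
Ratio (larger/smaller) = 21.4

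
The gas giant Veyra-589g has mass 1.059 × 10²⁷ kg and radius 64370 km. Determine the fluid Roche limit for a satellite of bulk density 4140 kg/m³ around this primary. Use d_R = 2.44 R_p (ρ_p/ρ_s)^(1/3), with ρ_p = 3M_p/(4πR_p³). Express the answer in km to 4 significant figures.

96090 km

ρ_p = 3M_p/(4πR_p³) = 3 × (1.059 × 10²⁷) / (4π × (6.437 × 10⁷ m)³) = 947.9 kg/m³
d_R = 2.44 × 64370 km × (947.9/4140)^(1/3)
    = 96090 km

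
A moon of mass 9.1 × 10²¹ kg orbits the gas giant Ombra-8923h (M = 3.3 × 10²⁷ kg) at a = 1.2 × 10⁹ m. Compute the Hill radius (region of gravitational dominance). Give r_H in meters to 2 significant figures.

1.2 × 10⁷ m

r_H ≈ a (m/3M)^(1/3)
    = (1.2 × 10⁹) × (9.1 × 10²¹ / (3 × 3.3 × 10²⁷))^(1/3)
    = 1.2 × 10⁷ m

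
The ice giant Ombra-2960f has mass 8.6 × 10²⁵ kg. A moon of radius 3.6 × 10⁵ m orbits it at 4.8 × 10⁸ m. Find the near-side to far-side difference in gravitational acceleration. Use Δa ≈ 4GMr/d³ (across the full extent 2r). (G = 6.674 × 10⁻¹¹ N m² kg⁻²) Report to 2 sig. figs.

Differencing GM/(d−r)² and GM/(d+r)² to first order in r/d gives 4GMr/d³.
Δg = 4GMr/d³
   = 4 × (6.674 × 10⁻¹¹) × (8.6 × 10²⁵) × (3.6 × 10⁵) / (4.8 × 10⁸)³
   = 7.5 × 10⁻⁵ m/s²

7.5 × 10⁻⁵ m/s²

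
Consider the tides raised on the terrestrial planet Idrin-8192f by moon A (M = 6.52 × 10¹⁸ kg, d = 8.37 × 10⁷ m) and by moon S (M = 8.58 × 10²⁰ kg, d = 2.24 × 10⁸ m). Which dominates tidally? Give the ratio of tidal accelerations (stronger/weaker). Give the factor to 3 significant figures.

Moon S, by a factor of ≈ 6.87

Compare M/d³ for the two perturbers:
Moon A: (6.52 × 10¹⁸) / (8.37 × 10⁷)³ = 1.112 × 10⁻⁵
Moon S: (8.58 × 10²⁰) / (2.24 × 10⁸)³ = 7.634 × 10⁻⁵
Ratio (larger/smaller) = 6.87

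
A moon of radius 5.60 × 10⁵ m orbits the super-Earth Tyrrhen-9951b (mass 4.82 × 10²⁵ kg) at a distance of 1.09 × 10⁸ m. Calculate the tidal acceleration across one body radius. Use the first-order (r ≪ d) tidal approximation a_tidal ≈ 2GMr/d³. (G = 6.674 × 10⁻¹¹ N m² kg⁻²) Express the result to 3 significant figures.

2.78 × 10⁻³ m/s²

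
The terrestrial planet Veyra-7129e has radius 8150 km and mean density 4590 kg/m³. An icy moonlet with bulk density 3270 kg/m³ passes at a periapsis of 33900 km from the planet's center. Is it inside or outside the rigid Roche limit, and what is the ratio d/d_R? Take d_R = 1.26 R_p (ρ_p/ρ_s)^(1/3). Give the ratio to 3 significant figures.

d_R = 1.26 × (8150 km) × (4590/3270)^(1/3) = 11500 km
d/d_R = (33900) / (11500) = 2.95
Since d/d_R > 1, the body is outside the Roche limit.

outside; d/d_R ≈ 2.95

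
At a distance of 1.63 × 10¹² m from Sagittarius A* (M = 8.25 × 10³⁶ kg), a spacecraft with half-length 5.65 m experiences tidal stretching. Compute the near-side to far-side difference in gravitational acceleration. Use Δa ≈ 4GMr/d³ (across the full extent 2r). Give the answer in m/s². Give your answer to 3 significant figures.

The field gradient is 2GM/d³; across the full diameter 2r the difference is 4GMr/d³.
Δg = 4GMr/d³
   = 4 × (6.674 × 10⁻¹¹) × (8.25 × 10³⁶) × (5.65) / (1.63 × 10¹²)³
   = 2.87 × 10⁻⁹ m/s²

2.87 × 10⁻⁹ m/s²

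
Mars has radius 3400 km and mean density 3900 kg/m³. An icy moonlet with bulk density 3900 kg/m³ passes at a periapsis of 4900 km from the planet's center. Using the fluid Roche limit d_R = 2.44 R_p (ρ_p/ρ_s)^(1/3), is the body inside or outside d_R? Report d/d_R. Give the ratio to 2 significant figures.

d_R = 2.44 × (3400 km) × (3900/3900)^(1/3) = 8296 km
d/d_R = (4900) / (8296) = 0.59
Since d/d_R < 1, the body is inside the Roche limit.

inside; d/d_R ≈ 0.59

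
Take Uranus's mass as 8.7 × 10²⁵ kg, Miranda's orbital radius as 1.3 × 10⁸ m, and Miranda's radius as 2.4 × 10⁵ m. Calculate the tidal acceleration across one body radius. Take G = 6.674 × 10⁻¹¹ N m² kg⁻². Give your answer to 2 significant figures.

1.3 × 10⁻³ m/s²

Δa = 2GMr/d³
   = 2 × (6.674 × 10⁻¹¹) × (8.7 × 10²⁵) × (2.4 × 10⁵) / (1.3 × 10⁸)³
   = 1.3 × 10⁻³ m/s²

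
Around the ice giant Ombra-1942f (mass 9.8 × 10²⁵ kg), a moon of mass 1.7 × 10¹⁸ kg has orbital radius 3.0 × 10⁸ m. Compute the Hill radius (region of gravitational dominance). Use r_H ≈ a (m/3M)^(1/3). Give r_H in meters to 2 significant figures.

5.4 × 10⁵ m

r_H ≈ a (m/3M)^(1/3)
    = (3.0 × 10⁸) × (1.7 × 10¹⁸ / (3 × 9.8 × 10²⁵))^(1/3)
    = 5.4 × 10⁵ m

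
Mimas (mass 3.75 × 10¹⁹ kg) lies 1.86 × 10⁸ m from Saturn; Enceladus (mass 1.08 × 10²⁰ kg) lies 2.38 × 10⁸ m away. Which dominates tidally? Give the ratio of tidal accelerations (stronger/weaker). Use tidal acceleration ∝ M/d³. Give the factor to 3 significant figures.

The tide-raising term goes as M/d³ (the gradient of a 1/d² field).
Mimas: (3.75 × 10¹⁹) / (1.86 × 10⁸)³ = 5.828 × 10⁻⁶
Enceladus: (1.08 × 10²⁰) / (2.38 × 10⁸)³ = 8.011 × 10⁻⁶
Ratio (larger/smaller) = 1.37

Enceladus, by a factor of ≈ 1.37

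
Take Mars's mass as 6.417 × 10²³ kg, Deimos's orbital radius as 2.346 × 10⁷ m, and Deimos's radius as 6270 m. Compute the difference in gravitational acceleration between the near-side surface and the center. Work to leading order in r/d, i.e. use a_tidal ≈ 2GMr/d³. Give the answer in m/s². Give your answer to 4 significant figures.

Δa = 2GMr/d³
   = 2 × (6.674 × 10⁻¹¹) × (6.417 × 10²³) × (6270) / (2.346 × 10⁷)³
   = 4.159 × 10⁻⁵ m/s²

4.159 × 10⁻⁵ m/s²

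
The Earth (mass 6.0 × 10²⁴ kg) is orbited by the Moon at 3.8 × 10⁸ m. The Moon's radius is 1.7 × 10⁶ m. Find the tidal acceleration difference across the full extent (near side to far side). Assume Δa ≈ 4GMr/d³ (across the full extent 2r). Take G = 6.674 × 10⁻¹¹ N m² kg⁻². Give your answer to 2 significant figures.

Differencing GM/(d−r)² and GM/(d+r)² to first order in r/d gives 4GMr/d³.
Δg = 4GMr/d³
   = 4 × (6.674 × 10⁻¹¹) × (6.0 × 10²⁴) × (1.7 × 10⁶) / (3.8 × 10⁸)³
   = 5.0 × 10⁻⁵ m/s²

5.0 × 10⁻⁵ m/s²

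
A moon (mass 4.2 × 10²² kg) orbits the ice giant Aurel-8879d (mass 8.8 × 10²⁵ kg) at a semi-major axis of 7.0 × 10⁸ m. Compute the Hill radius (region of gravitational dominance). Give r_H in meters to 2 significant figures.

3.8 × 10⁷ m

r_H ≈ a (m/3M)^(1/3)
    = (7.0 × 10⁸) × (4.2 × 10²² / (3 × 8.8 × 10²⁵))^(1/3)
    = 3.8 × 10⁷ m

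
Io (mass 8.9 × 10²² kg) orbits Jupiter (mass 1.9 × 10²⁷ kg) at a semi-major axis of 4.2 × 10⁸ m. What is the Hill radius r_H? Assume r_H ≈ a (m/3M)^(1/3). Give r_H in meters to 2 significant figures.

1.0 × 10⁷ m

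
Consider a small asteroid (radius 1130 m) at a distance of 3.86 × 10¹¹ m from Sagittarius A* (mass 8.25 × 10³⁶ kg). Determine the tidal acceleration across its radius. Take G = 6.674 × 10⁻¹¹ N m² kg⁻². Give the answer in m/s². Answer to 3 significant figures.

2.16 × 10⁻⁵ m/s²

The tidal stretch is the gradient of GM/d² times the body's extent r, hence the 1/d³ dependence.
Δg = 2GMr/d³
   = 2 × (6.674 × 10⁻¹¹) × (8.25 × 10³⁶) × (1130) / (3.86 × 10¹¹)³
   = 2.16 × 10⁻⁵ m/s²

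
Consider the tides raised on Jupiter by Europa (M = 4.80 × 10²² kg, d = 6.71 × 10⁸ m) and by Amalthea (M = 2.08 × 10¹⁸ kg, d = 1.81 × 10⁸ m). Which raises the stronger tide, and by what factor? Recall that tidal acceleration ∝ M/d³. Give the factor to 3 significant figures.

Compare M/d³ for the two perturbers:
Europa: (4.80 × 10²²) / (6.71 × 10⁸)³ = 1.589 × 10⁻⁴
Amalthea: (2.08 × 10¹⁸) / (1.81 × 10⁸)³ = 3.508 × 10⁻⁷
Ratio (larger/smaller) = 453

Europa, by a factor of ≈ 453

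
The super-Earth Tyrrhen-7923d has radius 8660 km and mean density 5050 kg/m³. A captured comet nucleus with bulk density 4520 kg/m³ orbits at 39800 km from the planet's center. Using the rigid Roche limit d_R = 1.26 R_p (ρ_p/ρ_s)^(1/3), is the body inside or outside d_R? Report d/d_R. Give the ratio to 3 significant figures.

d_R = 1.26 × (8660 km) × (5050/4520)^(1/3) = 11320 km
d/d_R = (39800) / (11320) = 3.52
Since d/d_R > 1, the body is outside the Roche limit.

outside; d/d_R ≈ 3.52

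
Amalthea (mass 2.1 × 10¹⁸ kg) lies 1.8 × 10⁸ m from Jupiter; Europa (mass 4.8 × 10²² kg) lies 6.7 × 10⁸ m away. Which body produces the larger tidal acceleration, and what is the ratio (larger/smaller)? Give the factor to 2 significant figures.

Tidal stretch scales as M/d³; compute that for each body.
Amalthea: (2.1 × 10¹⁸) / (1.8 × 10⁸)³ = 3.601 × 10⁻⁷
Europa: (4.8 × 10²²) / (6.7 × 10⁸)³ = 1.596 × 10⁻⁴
Ratio (larger/smaller) = 440

Europa, by a factor of ≈ 440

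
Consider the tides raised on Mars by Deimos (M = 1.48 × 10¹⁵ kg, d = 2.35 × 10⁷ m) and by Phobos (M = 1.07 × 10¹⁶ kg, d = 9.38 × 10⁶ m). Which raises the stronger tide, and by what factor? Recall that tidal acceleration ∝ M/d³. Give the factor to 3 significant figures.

The tide-raising term goes as M/d³ (the gradient of a 1/d² field).
Deimos: (1.48 × 10¹⁵) / (2.35 × 10⁷)³ = 1.140 × 10⁻⁷
Phobos: (1.07 × 10¹⁶) / (9.38 × 10⁶)³ = 1.297 × 10⁻⁵
Ratio (larger/smaller) = 114

Phobos, by a factor of ≈ 114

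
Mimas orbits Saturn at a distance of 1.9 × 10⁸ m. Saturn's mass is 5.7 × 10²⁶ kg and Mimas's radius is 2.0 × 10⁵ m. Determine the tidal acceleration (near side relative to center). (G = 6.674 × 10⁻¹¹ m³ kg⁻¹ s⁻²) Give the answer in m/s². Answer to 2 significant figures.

Δg = 2GMr/d³
   = 2 × (6.674 × 10⁻¹¹) × (5.7 × 10²⁶) × (2.0 × 10⁵) / (1.9 × 10⁸)³
   = 2.2 × 10⁻³ m/s²

2.2 × 10⁻³ m/s²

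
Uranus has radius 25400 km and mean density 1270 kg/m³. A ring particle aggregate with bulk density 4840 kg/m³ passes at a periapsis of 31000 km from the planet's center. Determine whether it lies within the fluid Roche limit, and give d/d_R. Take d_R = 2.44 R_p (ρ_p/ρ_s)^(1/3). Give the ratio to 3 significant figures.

inside; d/d_R ≈ 0.781

d_R = 2.44 × (25400 km) × (1270/4840)^(1/3) = 39680 km
d/d_R = (31000) / (39680) = 0.781
Since d/d_R < 1, the body is inside the Roche limit.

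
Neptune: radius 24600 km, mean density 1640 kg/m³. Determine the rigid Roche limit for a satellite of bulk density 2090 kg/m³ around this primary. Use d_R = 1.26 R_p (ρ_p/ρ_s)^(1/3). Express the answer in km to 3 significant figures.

d_R = 1.26 × 24600 km × (1640/2090)^(1/3)
    = 28600 km

28600 km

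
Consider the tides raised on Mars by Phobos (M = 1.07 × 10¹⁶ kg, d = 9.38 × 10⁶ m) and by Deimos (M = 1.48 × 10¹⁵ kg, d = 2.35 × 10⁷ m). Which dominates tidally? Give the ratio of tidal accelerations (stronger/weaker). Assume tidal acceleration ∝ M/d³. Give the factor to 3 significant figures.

The tide-raising term goes as M/d³ (the gradient of a 1/d² field).
Phobos: (1.07 × 10¹⁶) / (9.38 × 10⁶)³ = 1.297 × 10⁻⁵
Deimos: (1.48 × 10¹⁵) / (2.35 × 10⁷)³ = 1.140 × 10⁻⁷
Ratio (larger/smaller) = 114

Phobos, by a factor of ≈ 114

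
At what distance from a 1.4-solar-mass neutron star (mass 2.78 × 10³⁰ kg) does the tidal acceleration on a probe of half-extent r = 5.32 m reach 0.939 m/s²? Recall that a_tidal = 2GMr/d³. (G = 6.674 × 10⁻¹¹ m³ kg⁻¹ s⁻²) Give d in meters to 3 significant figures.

2GMr/d³ = a_tidal  ⇒  d = (2GMr / a_tidal)^(1/3)
d = (2 × 6.674×10⁻¹¹ × (2.78 × 10³⁰) × (5.32) / (0.939))^(1/3)
  = 1.28 × 10⁷ m

1.28 × 10⁷ m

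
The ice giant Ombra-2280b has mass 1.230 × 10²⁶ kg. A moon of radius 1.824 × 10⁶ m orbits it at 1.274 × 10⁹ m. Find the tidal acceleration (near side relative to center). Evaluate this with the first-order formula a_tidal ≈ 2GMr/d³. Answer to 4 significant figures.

Δg = 2GMr/d³
   = 2 × (6.674 × 10⁻¹¹) × (1.230 × 10²⁶) × (1.824 × 10⁶) / (1.274 × 10⁹)³
   = 1.448 × 10⁻⁵ m/s²

1.448 × 10⁻⁵ m/s²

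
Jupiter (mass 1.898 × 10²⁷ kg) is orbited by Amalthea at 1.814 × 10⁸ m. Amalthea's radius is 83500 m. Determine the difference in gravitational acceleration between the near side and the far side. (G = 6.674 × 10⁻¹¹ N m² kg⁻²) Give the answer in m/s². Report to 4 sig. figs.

a_tidal = 4GMr/d³
        = 4 × (6.674 × 10⁻¹¹) × (1.898 × 10²⁷) × (83500) / (1.814 × 10⁸)³
        = 7.088 × 10⁻³ m/s²

7.088 × 10⁻³ m/s²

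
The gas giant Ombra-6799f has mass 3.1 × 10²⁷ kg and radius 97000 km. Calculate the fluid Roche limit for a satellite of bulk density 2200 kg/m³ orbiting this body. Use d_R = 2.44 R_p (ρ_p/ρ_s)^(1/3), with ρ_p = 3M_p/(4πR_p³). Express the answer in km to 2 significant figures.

ρ_p = 3M_p/(4πR_p³) = 3 × (3.1 × 10²⁷) / (4π × (9.7 × 10⁷ m)³) = 810 kg/m³
d_R = 2.44 × 97000 km × (810/2200)^(1/3)
    = 1.7 × 10⁵ km

1.7 × 10⁵ km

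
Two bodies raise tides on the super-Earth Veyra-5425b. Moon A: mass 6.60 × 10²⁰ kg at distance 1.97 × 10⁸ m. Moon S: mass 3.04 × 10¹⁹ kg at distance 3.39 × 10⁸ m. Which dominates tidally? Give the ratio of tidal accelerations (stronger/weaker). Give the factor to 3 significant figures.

Tidal stretch scales as M/d³; compute that for each body.
Moon A: (6.60 × 10²⁰) / (1.97 × 10⁸)³ = 8.633 × 10⁻⁵
Moon S: (3.04 × 10¹⁹) / (3.39 × 10⁸)³ = 7.803 × 10⁻⁷
Ratio (larger/smaller) = 111

Moon A, by a factor of ≈ 111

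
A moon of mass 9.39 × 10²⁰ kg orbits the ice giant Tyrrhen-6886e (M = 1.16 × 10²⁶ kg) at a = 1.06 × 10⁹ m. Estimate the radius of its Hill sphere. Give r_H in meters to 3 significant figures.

r_H ≈ a (m/3M)^(1/3)
    = (1.06 × 10⁹) × (9.39 × 10²⁰ / (3 × 1.16 × 10²⁶))^(1/3)
    = 1.48 × 10⁷ m

1.48 × 10⁷ m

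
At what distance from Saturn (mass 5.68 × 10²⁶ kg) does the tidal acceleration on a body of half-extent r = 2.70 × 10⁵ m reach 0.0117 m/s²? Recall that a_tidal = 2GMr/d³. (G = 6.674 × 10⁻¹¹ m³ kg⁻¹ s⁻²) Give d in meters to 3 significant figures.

2GMr/d³ = a_tidal  ⇒  d = (2GMr / a_tidal)^(1/3)
d = (2 × 6.674×10⁻¹¹ × (5.68 × 10²⁶) × (2.70 × 10⁵) / (0.0117))^(1/3)
  = 1.20 × 10⁸ m

1.20 × 10⁸ m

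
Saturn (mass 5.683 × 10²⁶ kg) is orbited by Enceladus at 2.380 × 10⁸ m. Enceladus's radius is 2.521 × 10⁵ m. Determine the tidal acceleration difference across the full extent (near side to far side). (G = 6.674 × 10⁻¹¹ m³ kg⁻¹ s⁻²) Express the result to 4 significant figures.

2.837 × 10⁻³ m/s²

a_tidal = 4GMr/d³
        = 4 × (6.674 × 10⁻¹¹) × (5.683 × 10²⁶) × (2.521 × 10⁵) / (2.380 × 10⁸)³
        = 2.837 × 10⁻³ m/s²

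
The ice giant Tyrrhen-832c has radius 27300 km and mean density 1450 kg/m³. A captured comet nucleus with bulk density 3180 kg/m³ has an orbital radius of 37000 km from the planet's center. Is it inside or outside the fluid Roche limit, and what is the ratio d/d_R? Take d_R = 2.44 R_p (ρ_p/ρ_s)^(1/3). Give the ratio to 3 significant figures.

d_R = 2.44 × (27300 km) × (1450/3180)^(1/3) = 51270 km
d/d_R = (37000) / (51270) = 0.722
Since d/d_R < 1, the body is inside the Roche limit.

inside; d/d_R ≈ 0.722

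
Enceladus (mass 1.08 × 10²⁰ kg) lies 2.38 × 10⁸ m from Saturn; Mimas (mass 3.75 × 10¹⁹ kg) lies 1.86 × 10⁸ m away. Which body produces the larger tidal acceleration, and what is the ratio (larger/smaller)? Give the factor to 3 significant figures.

Enceladus, by a factor of ≈ 1.37

The tide-raising term goes as M/d³ (the gradient of a 1/d² field).
Enceladus: (1.08 × 10²⁰) / (2.38 × 10⁸)³ = 8.011 × 10⁻⁶
Mimas: (3.75 × 10¹⁹) / (1.86 × 10⁸)³ = 5.828 × 10⁻⁶
Ratio (larger/smaller) = 1.37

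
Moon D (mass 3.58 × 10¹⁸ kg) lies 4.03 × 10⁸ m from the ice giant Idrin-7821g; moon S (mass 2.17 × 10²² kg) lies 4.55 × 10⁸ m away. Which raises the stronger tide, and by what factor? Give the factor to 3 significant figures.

Moon S, by a factor of ≈ 4210

Compare M/d³ for the two perturbers:
Moon D: (3.58 × 10¹⁸) / (4.03 × 10⁸)³ = 5.470 × 10⁻⁸
Moon S: (2.17 × 10²²) / (4.55 × 10⁸)³ = 2.304 × 10⁻⁴
Ratio (larger/smaller) = 4210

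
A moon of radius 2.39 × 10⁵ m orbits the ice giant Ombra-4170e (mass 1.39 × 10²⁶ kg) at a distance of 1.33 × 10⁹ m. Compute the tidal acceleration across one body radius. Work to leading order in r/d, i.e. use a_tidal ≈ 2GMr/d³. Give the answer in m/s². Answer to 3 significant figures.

The tidal stretch is the gradient of GM/d² times the body's extent r, hence the 1/d³ dependence.
a_tidal = 2GMr/d³
        = 2 × (6.674 × 10⁻¹¹) × (1.39 × 10²⁶) × (2.39 × 10⁵) / (1.33 × 10⁹)³
        = 1.88 × 10⁻⁶ m/s²

1.88 × 10⁻⁶ m/s²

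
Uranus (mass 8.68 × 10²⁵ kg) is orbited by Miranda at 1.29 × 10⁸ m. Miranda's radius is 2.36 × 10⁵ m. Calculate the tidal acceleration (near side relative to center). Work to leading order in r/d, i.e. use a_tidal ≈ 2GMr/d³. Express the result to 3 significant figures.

a_tidal = 2GMr/d³
        = 2 × (6.674 × 10⁻¹¹) × (8.68 × 10²⁵) × (2.36 × 10⁵) / (1.29 × 10⁸)³
        = 1.27 × 10⁻³ m/s²

1.27 × 10⁻³ m/s²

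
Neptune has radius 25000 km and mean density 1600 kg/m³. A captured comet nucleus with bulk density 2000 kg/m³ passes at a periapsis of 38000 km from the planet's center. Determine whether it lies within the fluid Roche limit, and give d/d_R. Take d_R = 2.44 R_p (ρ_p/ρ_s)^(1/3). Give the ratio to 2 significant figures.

inside; d/d_R ≈ 0.67

d_R = 2.44 × (25000 km) × (1600/2000)^(1/3) = 56630 km
d/d_R = (38000) / (56630) = 0.67
Since d/d_R < 1, the body is inside the Roche limit.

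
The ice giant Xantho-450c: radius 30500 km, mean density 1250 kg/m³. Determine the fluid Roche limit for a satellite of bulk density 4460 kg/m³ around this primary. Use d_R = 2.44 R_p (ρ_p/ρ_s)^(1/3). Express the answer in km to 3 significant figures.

d_R = 2.44 × 30500 km × (1250/4460)^(1/3)
    = 48700 km

48700 km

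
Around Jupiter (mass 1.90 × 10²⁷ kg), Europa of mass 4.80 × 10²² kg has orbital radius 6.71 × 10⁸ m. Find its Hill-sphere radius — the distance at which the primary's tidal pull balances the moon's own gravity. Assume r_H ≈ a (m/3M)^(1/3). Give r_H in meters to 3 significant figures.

1.37 × 10⁷ m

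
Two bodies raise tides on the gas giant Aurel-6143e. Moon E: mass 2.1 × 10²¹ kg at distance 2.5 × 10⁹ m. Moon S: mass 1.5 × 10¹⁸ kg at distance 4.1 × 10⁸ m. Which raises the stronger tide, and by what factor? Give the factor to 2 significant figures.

Moon E, by a factor of ≈ 6.2

The tide-raising term goes as M/d³ (the gradient of a 1/d² field).
Moon E: (2.1 × 10²¹) / (2.5 × 10⁹)³ = 1.344 × 10⁻⁷
Moon S: (1.5 × 10¹⁸) / (4.1 × 10⁸)³ = 2.176 × 10⁻⁸
Ratio (larger/smaller) = 6.2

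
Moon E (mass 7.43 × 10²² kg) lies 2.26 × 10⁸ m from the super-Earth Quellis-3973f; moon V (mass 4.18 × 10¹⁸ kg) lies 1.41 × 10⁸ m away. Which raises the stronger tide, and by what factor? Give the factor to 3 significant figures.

Moon E, by a factor of ≈ 4320

The tide-raising term goes as M/d³ (the gradient of a 1/d² field).
Moon E: (7.43 × 10²²) / (2.26 × 10⁸)³ = 6.437 × 10⁻³
Moon V: (4.18 × 10¹⁸) / (1.41 × 10⁸)³ = 1.491 × 10⁻⁶
Ratio (larger/smaller) = 4320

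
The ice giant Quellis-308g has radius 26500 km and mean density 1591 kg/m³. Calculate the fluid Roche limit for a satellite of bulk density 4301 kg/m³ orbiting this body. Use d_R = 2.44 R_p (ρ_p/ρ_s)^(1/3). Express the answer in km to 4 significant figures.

d_R = 2.44 × 26500 km × (1591/4301)^(1/3)
    = 46420 km

46420 km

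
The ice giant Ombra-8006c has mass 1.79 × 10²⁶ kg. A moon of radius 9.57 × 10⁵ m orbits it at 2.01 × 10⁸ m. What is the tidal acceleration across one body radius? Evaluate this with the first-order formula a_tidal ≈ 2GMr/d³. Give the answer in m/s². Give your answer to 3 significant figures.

Differencing GM/(d−r)² and GM/d² to first order in r/d gives 2GMr/d³.
Δg = 2GMr/d³
   = 2 × (6.674 × 10⁻¹¹) × (1.79 × 10²⁶) × (9.57 × 10⁵) / (2.01 × 10⁸)³
   = 2.82 × 10⁻³ m/s²

2.82 × 10⁻³ m/s²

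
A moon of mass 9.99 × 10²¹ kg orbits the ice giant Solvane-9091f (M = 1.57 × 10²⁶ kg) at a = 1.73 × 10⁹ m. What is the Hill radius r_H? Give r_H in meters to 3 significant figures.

4.79 × 10⁷ m

r_H ≈ a (m/3M)^(1/3)
    = (1.73 × 10⁹) × (9.99 × 10²¹ / (3 × 1.57 × 10²⁶))^(1/3)
    = 4.79 × 10⁷ m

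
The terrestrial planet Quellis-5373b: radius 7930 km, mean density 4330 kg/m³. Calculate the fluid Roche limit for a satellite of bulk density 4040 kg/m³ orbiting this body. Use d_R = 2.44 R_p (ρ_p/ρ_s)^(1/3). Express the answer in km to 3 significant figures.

d_R = 2.44 × 7930 km × (4330/4040)^(1/3)
    = 19800 km

19800 km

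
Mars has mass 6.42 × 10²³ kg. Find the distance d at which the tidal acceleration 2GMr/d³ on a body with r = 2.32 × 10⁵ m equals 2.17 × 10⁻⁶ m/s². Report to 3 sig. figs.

2GMr/d³ = a_tidal  ⇒  d = (2GMr / a_tidal)^(1/3)
d = (2 × 6.674×10⁻¹¹ × (6.42 × 10²³) × (2.32 × 10⁵) / (2.17 × 10⁻⁶))^(1/3)
  = 2.09 × 10⁸ m

2.09 × 10⁸ m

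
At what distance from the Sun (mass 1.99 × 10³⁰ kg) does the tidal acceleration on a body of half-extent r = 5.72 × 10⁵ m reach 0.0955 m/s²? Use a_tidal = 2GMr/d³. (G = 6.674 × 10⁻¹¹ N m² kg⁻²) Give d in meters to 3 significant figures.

2GMr/d³ = a_tidal  ⇒  d = (2GMr / a_tidal)^(1/3)
d = (2 × 6.674×10⁻¹¹ × (1.99 × 10³⁰) × (5.72 × 10⁵) / (0.0955))^(1/3)
  = 1.17 × 10⁹ m

1.17 × 10⁹ m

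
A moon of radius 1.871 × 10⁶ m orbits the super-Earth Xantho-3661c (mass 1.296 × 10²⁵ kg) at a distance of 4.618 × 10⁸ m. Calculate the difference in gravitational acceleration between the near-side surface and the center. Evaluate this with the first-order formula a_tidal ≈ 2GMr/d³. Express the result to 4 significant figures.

Δa = 2GMr/d³
   = 2 × (6.674 × 10⁻¹¹) × (1.296 × 10²⁵) × (1.871 × 10⁶) / (4.618 × 10⁸)³
   = 3.286 × 10⁻⁵ m/s²

3.286 × 10⁻⁵ m/s²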